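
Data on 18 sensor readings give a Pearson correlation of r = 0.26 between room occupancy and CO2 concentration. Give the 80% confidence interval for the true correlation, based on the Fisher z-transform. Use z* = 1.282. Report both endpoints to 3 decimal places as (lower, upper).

(-0.065, 0.535)

Fisher z: z_r = atanh(r) = ½·ln((1+0.26)/(1−0.26)) = 0.266108
SE(z) = 1/√(n−3) = 1/√15 = 0.258199
80% ⇒ z* = 1.282; margin = 1.282·0.258199 = 0.331011
CI on z-scale: (-0.064903, 0.597119)
Back-transform: tanh(-0.064903) = -0.064812, tanh(0.597119) = 0.534996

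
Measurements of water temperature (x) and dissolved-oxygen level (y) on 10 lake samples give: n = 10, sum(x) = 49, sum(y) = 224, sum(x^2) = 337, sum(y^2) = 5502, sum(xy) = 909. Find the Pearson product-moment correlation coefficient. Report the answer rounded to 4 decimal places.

S_xy = nΣxy − ΣxΣy = 10·909 − 49·224 = 9090 − 10976 = -1886
S_xx = nΣx² − (Σx)² = 10·337 − 49² = 3370 − 2401 = 969
S_yy = nΣy² − (Σy)² = 10·5502 − 224² = 55020 − 50176 = 4844
r = S_xy / √(S_xx·S_yy) = -1886 / √(969·4844) = -1886 / √4693836 = -1886 / 2166.5263 = -0.8705

-0.8705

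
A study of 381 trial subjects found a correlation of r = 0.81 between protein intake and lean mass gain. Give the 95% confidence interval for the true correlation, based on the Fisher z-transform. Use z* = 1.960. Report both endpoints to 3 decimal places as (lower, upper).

(0.772, 0.842)

Fisher z: z_r = atanh(r) = ½·ln((1+0.81)/(1−0.81)) = 1.127029
SE(z) = 1/√(n−3) = 1/√378 = 0.051434
95% ⇒ z* = 1.960; margin = 1.960·0.051434 = 0.100811
CI on z-scale: (1.026218, 1.227840)
Back-transform: tanh(1.026218) = 0.772387, tanh(1.227840) = 0.841952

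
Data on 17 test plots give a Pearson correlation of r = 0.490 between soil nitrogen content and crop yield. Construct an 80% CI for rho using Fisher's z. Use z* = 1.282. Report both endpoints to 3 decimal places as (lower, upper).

Fisher z: z_r = atanh(r) = ½·ln((1+0.490)/(1−0.490)) = 0.536060
SE(z) = 1/√(n−3) = 1/√14 = 0.267261
80% ⇒ z* = 1.282; margin = 1.282·0.267261 = 0.342629
CI on z-scale: (0.193431, 0.878689)
Back-transform: tanh(0.193431) = 0.191054, tanh(0.878689) = 0.705762

(0.191, 0.706)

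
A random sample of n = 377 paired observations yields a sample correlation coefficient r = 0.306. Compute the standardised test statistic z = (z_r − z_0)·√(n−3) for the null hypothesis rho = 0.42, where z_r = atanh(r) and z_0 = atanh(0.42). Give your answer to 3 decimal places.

-2.544

Fisher z: atanh(0.306) = 0.316126, atanh(0.42) = 0.447692
z = (z_r − z_0)·√(n−3) = (0.316126 − 0.447692)·√374 = -0.131566 · 19.339080 = -2.544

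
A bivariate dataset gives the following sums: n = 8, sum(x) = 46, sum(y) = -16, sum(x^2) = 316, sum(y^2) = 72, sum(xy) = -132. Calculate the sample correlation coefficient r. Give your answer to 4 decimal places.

-0.8813

Numerator: nΣxy − (Σx)(Σy) = 8·(-132) − (46)(-16) = -320
Denominator: √[(nΣx²−(Σx)²)(nΣy²−(Σy)²)]
  nΣx²−(Σx)² = 8·316 − 2116 = 412;  nΣy²−(Σy)² = 8·72 − 256 = 320
  √(412·320) = √131840 = 363.0978
r = -320 / 363.0978 = -0.8813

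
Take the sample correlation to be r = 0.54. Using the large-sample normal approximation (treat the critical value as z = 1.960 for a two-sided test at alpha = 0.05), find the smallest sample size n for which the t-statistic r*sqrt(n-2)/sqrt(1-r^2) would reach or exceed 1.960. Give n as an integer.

r√(n−2)/√(1−r²) ≥ 1.960  ⇔  n−2 ≥ (1.960)²·(1−r²)/r²
(1−r²)/r² = (1−0.2916)/0.2916 = 2.4294
n ≥ 2 + 3.8416·2.4294 = 2 + 9.3328 = 11.3328
⌈11.3328⌉ = 12

12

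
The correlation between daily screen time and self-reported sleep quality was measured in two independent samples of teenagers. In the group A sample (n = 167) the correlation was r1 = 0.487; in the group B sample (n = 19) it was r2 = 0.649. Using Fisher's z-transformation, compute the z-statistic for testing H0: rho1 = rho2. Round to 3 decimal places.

Fisher z-transforms: z1 = atanh(0.487) = 0.532120, z2 = atanh(0.649) = 0.773569; difference d = -0.241449
Var(d) = 1/164 + 1/16 = 0.0060976 + 0.0625000 = 0.0685976
z = d/√Var(d) = -0.241449 / √0.0685976 = -0.241449 / 0.261911 = -0.922

-0.922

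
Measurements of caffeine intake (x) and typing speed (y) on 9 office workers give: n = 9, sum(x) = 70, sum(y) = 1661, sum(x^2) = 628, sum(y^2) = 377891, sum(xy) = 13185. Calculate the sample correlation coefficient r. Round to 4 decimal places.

Numerator: nΣxy − (Σx)(Σy) = 9·13185 − (70)(1661) = 2395
Denominator: √[(nΣx²−(Σx)²)(nΣy²−(Σy)²)]
  nΣx²−(Σx)² = 9·628 − 4900 = 752;  nΣy²−(Σy)² = 9·377891 − 2758921 = 642098
  √(752·642098) = √482857696 = 21974.0232
r = 2395 / 21974.0232 = 0.1090

0.1090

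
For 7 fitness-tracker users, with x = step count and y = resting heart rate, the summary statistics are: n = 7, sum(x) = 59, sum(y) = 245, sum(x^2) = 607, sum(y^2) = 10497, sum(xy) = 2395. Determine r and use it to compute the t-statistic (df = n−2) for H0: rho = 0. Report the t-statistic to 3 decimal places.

S_xy = nΣxy − ΣxΣy = 7·2395 − 59·245 = 16765 − 14455 = 2310
S_xx = nΣx² − (Σx)² = 7·607 − 59² = 4249 − 3481 = 768
S_yy = nΣy² − (Σy)² = 7·10497 − 245² = 73479 − 60025 = 13454
r = S_xy / √(S_xx·S_yy) = 2310 / √(768·13454) = 2310 / √10332672 = 2310 / 3214.4474 = 0.7186
t = r·√(n−2)/√(1−r²) = 0.7186·√5 / √(1−0.516386) = 1.606838 / 0.695424 = 2.311

2.311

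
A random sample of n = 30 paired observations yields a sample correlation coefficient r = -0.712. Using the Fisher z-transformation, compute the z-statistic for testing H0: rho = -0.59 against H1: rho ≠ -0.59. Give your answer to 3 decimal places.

-1.110

z_r = atanh(-0.712) = -0.891229,  z_0 = atanh(-0.59) = -0.677666
SE = 1/√(n−3) = 1/√27 = 0.192450
z = (z_r − z_0)/SE = (-0.891229 − (-0.677666)) / 0.192450 = -0.213563 / 0.192450 = -1.110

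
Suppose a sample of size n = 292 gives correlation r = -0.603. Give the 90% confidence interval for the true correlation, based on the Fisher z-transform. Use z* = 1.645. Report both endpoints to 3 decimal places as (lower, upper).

(-0.661, -0.538)

z_r = atanh(-0.603) = -0.697848;  SE = 1/√(n−3) = 1/√289 = 0.058824
z-limits: -0.697848 ± 1.645·0.058824 = -0.697848 ± 0.096765 = [-0.794613, -0.601083]
ρ-limits: (tanh -0.794613, tanh -0.601083) = (-0.661, -0.538)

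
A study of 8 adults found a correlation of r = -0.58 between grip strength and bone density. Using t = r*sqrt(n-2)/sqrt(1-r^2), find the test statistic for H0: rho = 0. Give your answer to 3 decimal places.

-1.744

1 − r² = 1 − 0.3364 = 0.6636;  √(1−r²) = 0.814616
√(n−2) = √6 = 2.449490
t = r·√(n−2)/√(1−r²) = -0.58 · 2.449490 / 0.814616 = -1.744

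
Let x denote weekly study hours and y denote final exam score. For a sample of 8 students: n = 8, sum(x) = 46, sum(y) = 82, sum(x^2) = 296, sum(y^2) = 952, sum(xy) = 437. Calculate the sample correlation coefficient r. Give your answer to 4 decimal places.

S_xy = nΣxy − ΣxΣy = 8·437 − 46·82 = 3496 − 3772 = -276
S_xx = nΣx² − (Σx)² = 8·296 − 46² = 2368 − 2116 = 252
S_yy = nΣy² − (Σy)² = 8·952 − 82² = 7616 − 6724 = 892
r = S_xy / √(S_xx·S_yy) = -276 / √(252·892) = -276 / √224784 = -276 / 474.1139 = -0.5821

-0.5821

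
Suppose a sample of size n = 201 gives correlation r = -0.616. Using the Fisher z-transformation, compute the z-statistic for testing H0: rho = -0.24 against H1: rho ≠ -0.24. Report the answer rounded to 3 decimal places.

-6.666

Fisher z: atanh(-0.616) = -0.718533, atanh(-0.24) = -0.244774
z = (z_r − z_0)·√(n−3) = (-0.718533 − (-0.244774))·√198 = -0.473759 · 14.071247 = -6.666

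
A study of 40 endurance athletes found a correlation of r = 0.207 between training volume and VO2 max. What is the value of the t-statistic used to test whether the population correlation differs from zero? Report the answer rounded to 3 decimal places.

1.304

t = r·√(n−2) / √(1−r²) with r = 0.207, n = 40
  = 0.207·√38 / √(1 − 0.042849)
  = 0.207·6.164414 / 0.978341
  = 1.276034 / 0.978341 = 1.304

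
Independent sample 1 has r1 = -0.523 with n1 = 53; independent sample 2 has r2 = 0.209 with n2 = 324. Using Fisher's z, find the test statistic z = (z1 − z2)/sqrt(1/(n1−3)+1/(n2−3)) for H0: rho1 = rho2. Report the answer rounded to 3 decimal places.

-5.213

Fisher z-transforms: z1 = atanh(-0.523) = -0.580460, z2 = atanh(0.209) = 0.212125; difference d = -0.792585
Var(d) = 1/50 + 1/321 = 0.0200000 + 0.0031153 = 0.0231153
z = d/√Var(d) = -0.792585 / √0.0231153 = -0.792585 / 0.152037 = -5.213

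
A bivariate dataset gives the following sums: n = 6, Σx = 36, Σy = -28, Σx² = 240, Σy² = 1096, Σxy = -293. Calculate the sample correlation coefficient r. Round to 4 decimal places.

Numerator: nΣxy − (Σx)(Σy) = 6·(-293) − (36)(-28) = -750
Denominator: √[(nΣx²−(Σx)²)(nΣy²−(Σy)²)]
  nΣx²−(Σx)² = 6·240 − 1296 = 144;  nΣy²−(Σy)² = 6·1096 − 784 = 5792
  √(144·5792) = √834048 = 913.2623
r = -750 / 913.2623 = -0.8212

-0.8212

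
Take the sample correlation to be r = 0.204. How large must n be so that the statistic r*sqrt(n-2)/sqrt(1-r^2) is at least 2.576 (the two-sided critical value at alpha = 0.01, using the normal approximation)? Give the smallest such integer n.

Need r·√(n−2)/√(1−r²) ≥ 2.576
√(n−2) ≥ 2.576·√(1−0.041616) / 0.204 = 2.576·0.978971 / 0.204 = 12.3619
n−2 ≥ 152.8166  ⇒  n ≥ 154.8166
Smallest integer n = 155

155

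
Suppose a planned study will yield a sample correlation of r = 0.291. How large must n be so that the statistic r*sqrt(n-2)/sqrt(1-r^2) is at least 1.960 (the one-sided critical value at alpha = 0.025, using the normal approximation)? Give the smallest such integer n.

Need r·√(n−2)/√(1−r²) ≥ 1.960
√(n−2) ≥ 1.960·√(1−0.084681) / 0.291 = 1.960·0.956723 / 0.291 = 6.4439
n−2 ≥ 41.5238  ⇒  n ≥ 43.5238
Smallest integer n = 44

44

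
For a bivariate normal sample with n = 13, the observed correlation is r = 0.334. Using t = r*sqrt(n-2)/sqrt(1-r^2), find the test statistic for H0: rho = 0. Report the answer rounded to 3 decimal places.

t = r·√(n−2) / √(1−r²) with r = 0.334, n = 13
  = 0.334·√11 / √(1 − 0.111556)
  = 0.334·3.316625 / 0.942573
  = 1.107753 / 0.942573 = 1.175

1.175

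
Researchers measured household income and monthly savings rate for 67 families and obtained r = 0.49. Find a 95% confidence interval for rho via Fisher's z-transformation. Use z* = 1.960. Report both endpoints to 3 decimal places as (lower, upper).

(0.283, 0.653)

Fisher z: z_r = atanh(r) = ½·ln((1+0.49)/(1−0.49)) = 0.536060
SE(z) = 1/√(n−3) = 1/√64 = 0.125000
95% ⇒ z* = 1.960; margin = 1.960·0.125000 = 0.245000
CI on z-scale: (0.291060, 0.781060)
Back-transform: tanh(0.291060) = 0.283110, tanh(0.781060) = 0.653315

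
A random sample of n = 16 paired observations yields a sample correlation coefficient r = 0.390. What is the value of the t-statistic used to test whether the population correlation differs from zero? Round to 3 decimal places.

1 − r² = 1 − 0.152100 = 0.847900;  √(1−r²) = 0.920815
√(n−2) = √14 = 3.741657
t = r·√(n−2)/√(1−r²) = 0.390 · 3.741657 / 0.920815 = 1.585

1.585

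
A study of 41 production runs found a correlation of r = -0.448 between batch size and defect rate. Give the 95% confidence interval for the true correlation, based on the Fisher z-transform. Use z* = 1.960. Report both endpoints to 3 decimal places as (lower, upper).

(-0.664, -0.163)

z_r = atanh(-0.448) = -0.482195;  SE = 1/√(n−3) = 1/√38 = 0.162221
z-limits: -0.482195 ± 1.960·0.162221 = -0.482195 ± 0.317953 = [-0.800148, -0.164242]
ρ-limits: (tanh -0.800148, tanh -0.164242) = (-0.664, -0.163)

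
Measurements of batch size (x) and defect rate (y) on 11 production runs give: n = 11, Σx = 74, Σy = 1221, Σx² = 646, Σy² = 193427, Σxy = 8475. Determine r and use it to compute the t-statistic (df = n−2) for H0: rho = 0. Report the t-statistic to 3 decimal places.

S_xy = nΣxy − ΣxΣy = 11·8475 − 74·1221 = 93225 − 90354 = 2871
S_xx = nΣx² − (Σx)² = 11·646 − 74² = 7106 − 5476 = 1630
S_yy = nΣy² − (Σy)² = 11·193427 − 1221² = 2127697 − 1490841 = 636856
r = S_xy / √(S_xx·S_yy) = 2871 / √(1630·636856) = 2871 / √1038075280 = 2871 / 32219.1757 = 0.0891
t = r·√(n−2)/√(1−r²) = 0.0891·√9 / √(1−0.007939) = 0.267300 / 0.996023 = 0.268

0.268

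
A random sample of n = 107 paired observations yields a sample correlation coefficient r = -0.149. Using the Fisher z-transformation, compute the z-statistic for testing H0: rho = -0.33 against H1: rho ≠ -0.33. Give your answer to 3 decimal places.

Fisher z: atanh(-0.149) = -0.150118, atanh(-0.33) = -0.342828
z = (z_r − z_0)·√(n−3) = (-0.150118 − (-0.342828))·√104 = 0.192710 · 10.198039 = 1.965

1.965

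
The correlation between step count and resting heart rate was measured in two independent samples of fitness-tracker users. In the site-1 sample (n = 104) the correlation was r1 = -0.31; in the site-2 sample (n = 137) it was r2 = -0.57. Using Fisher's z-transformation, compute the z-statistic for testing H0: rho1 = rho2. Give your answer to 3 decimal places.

z1 = atanh(-0.31) = -0.320545,  z2 = atanh(-0.57) = -0.647523
SE = √(1/(n1−3) + 1/(n2−3)) = √(1/101 + 1/134) = √(0.0099010 + 0.0074627) = √0.0173637 = 0.131771
z = (z1 − z2)/SE = (-0.320545 − (-0.647523)) / 0.131771 = 0.326978 / 0.131771 = 2.481

2.481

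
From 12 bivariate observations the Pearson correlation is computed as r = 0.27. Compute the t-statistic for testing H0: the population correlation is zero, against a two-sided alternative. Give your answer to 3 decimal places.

0.887

t = r·√(n−2) / √(1−r²) with r = 0.27, n = 12
  = 0.27·√10 / √(1 − 0.0729)
  = 0.27·3.162278 / 0.962860
  = 0.853815 / 0.962860 = 0.887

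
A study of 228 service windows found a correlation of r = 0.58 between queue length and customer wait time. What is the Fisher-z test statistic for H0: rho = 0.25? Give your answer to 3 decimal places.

Fisher z: atanh(0.58) = 0.662463, atanh(0.25) = 0.255413
z = (z_r − z_0)·√(n−3) = (0.662463 − 0.255413)·√225 = 0.407050 · 15.000000 = 6.106

6.106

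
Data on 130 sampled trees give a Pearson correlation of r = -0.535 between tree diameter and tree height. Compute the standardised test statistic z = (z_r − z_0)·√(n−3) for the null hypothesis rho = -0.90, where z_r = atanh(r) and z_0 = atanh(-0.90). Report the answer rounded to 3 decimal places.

9.862

Fisher z: atanh(-0.535) = -0.597124, atanh(-0.90) = -1.472219
z = (z_r − z_0)·√(n−3) = (-0.597124 − (-1.472219))·√127 = 0.875095 · 11.269428 = 9.862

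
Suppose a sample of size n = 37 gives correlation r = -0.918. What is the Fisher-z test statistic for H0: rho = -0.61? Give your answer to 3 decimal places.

z_r = atanh(-0.918) = -1.576160,  z_0 = atanh(-0.61) = -0.708921
SE = 1/√(n−3) = 1/√34 = 0.171499
z = (z_r − z_0)/SE = (-1.576160 − (-0.708921)) / 0.171499 = -0.867239 / 0.171499 = -5.057

-5.057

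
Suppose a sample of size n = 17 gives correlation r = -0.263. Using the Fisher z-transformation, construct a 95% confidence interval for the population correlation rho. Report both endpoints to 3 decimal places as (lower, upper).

Fisher z: z_r = atanh(r) = ½·ln((1+(-0.263))/(1−(-0.263))) = -0.269329
SE(z) = 1/√(n−3) = 1/√14 = 0.267261
95% ⇒ z* = 1.960; margin = 1.960·0.267261 = 0.523832
CI on z-scale: (-0.793161, 0.254503)
Back-transform: tanh(-0.793161) = -0.660196, tanh(0.254503) = 0.249147

(-0.660, 0.249)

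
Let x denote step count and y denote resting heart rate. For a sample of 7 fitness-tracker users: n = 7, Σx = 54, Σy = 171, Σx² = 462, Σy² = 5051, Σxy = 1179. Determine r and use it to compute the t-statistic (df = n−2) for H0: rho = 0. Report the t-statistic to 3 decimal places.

S_xy = nΣxy − ΣxΣy = 7·1179 − 54·171 = 8253 − 9234 = -981
S_xx = nΣx² − (Σx)² = 7·462 − 54² = 3234 − 2916 = 318
S_yy = nΣy² − (Σy)² = 7·5051 − 171² = 35357 − 29241 = 6116
r = S_xy / √(S_xx·S_yy) = -981 / √(318·6116) = -981 / √1944888 = -981 / 1394.5924 = -0.7034
t = r·√(n−2)/√(1−r²) = -0.7034·√5 / √(1−0.494772) = -1.572850 / 0.710794 = -2.213

-2.213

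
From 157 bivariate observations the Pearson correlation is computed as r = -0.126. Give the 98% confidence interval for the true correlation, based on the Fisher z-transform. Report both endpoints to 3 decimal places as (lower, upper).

z_r = atanh(-0.126) = -0.126673;  SE = 1/√(n−3) = 1/√154 = 0.080582
z-limits: -0.126673 ± 2.326·0.080582 = -0.126673 ± 0.187434 = [-0.314107, 0.060761]
ρ-limits: (tanh -0.314107, tanh 0.060761) = (-0.304, 0.061)

(-0.304, 0.061)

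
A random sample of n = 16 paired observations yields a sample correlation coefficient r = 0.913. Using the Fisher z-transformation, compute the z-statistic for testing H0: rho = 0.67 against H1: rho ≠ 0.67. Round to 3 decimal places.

2.648

z_r = atanh(0.913) = 1.545260,  z_0 = atanh(0.67) = 0.810743
SE = 1/√(n−3) = 1/√13 = 0.277350
z = (z_r − z_0)/SE = (1.545260 − 0.810743) / 0.277350 = 0.734517 / 0.277350 = 2.648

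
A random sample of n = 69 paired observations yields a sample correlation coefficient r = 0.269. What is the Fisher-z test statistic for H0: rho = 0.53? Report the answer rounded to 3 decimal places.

z_r = atanh(0.269) = 0.275786,  z_0 = atanh(0.53) = 0.590145
SE = 1/√(n−3) = 1/√66 = 0.123091
z = (z_r − z_0)/SE = (0.275786 − 0.590145) / 0.123091 = -0.314359 / 0.123091 = -2.554

-2.554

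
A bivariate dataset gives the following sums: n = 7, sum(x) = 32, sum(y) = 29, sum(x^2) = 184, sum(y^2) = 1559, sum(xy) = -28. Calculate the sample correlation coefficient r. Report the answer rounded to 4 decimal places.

Numerator: nΣxy − (Σx)(Σy) = 7·(-28) − (32)(29) = -1124
Denominator: √[(nΣx²−(Σx)²)(nΣy²−(Σy)²)]
  nΣx²−(Σx)² = 7·184 − 1024 = 264;  nΣy²−(Σy)² = 7·1559 − 841 = 10072
  √(264·10072) = √2659008 = 1630.6465
r = -1124 / 1630.6465 = -0.6893

-0.6893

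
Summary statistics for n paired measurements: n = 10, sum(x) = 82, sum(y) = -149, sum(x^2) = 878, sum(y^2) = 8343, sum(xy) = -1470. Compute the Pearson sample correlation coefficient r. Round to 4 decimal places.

Numerator: nΣxy − (Σx)(Σy) = 10·(-1470) − (82)(-149) = -2482
Denominator: √[(nΣx²−(Σx)²)(nΣy²−(Σy)²)]
  nΣx²−(Σx)² = 10·878 − 6724 = 2056;  nΣy²−(Σy)² = 10·8343 − 22201 = 61229
  √(2056·61229) = √125886824 = 11219.9298
r = -2482 / 11219.9298 = -0.2212

-0.2212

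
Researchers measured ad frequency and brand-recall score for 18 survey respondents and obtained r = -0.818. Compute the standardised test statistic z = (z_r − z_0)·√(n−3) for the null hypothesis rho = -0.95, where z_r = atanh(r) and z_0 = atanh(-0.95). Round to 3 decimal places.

2.638

z_r = atanh(-0.818) = -1.150743,  z_0 = atanh(-0.95) = -1.831781
SE = 1/√(n−3) = 1/√15 = 0.258199
z = (z_r − z_0)/SE = (-1.150743 − (-1.831781)) / 0.258199 = 0.681038 / 0.258199 = 2.638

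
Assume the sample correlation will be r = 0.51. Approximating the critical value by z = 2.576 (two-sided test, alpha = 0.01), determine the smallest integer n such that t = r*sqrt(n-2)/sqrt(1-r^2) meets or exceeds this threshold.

r√(n−2)/√(1−r²) ≥ 2.576  ⇔  n−2 ≥ (2.576)²·(1−r²)/r²
(1−r²)/r² = (1−0.2601)/0.2601 = 2.8447
n ≥ 2 + 6.635776·2.8447 = 2 + 18.8768 = 20.8768
⌈20.8768⌉ = 21

21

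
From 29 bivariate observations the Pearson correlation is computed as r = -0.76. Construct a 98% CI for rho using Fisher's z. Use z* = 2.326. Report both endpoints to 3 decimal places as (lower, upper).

z_r = atanh(-0.76) = -0.996215;  SE = 1/√(n−3) = 1/√26 = 0.196116
z-limits: -0.996215 ± 2.326·0.196116 = -0.996215 ± 0.456166 = [-1.452381, -0.540049]
ρ-limits: (tanh -1.452381, tanh -0.540049) = (-0.896, -0.493)

(-0.896, -0.493)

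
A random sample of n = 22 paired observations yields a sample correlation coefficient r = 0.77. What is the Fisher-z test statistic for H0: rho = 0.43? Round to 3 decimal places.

2.443

Fisher z: atanh(0.77) = 1.020328, atanh(0.43) = 0.459897
z = (z_r − z_0)·√(n−3) = (1.020328 − 0.459897)·√19 = 0.560431 · 4.358899 = 2.443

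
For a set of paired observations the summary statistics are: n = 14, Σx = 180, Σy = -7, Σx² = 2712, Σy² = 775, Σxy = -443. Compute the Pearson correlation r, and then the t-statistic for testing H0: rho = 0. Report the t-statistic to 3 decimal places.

S_xy = nΣxy − ΣxΣy = 14·(-443) − 180·(-7) = -6202 − (-1260) = -4942
S_xx = nΣx² − (Σx)² = 14·2712 − 180² = 37968 − 32400 = 5568
S_yy = nΣy² − (Σy)² = 14·775 − (-7)² = 10850 − 49 = 10801
r = S_xy / √(S_xx·S_yy) = -4942 / √(5568·10801) = -4942 / √60139968 = -4942 / 7754.9963 = -0.6373
t = r·√(n−2)/√(1−r²) = -0.6373·√12 / √(1−0.406151) = -2.207672 / 0.770616 = -2.865

-2.865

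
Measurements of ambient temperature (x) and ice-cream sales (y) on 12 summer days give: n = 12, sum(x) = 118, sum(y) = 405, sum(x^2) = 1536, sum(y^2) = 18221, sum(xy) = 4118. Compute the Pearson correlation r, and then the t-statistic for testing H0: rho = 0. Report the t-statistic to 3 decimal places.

S_xy = nΣxy − ΣxΣy = 12·4118 − 118·405 = 49416 − 47790 = 1626
S_xx = nΣx² − (Σx)² = 12·1536 − 118² = 18432 − 13924 = 4508
S_yy = nΣy² − (Σy)² = 12·18221 − 405² = 218652 − 164025 = 54627
r = S_xy / √(S_xx·S_yy) = 1626 / √(4508·54627) = 1626 / √246258516 = 1626 / 15692.6262 = 0.1036
t = r·√(n−2)/√(1−r²) = 0.1036·√10 / √(1−0.010733) = 0.327612 / 0.994619 = 0.329

0.329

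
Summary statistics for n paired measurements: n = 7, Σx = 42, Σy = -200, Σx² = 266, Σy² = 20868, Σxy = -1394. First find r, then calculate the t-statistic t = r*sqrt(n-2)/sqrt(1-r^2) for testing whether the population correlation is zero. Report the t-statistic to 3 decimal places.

-1.038

S_xy = nΣxy − ΣxΣy = 7·(-1394) − 42·(-200) = -9758 − (-8400) = -1358
S_xx = nΣx² − (Σx)² = 7·266 − 42² = 1862 − 1764 = 98
S_yy = nΣy² − (Σy)² = 7·20868 − (-200)² = 146076 − 40000 = 106076
r = S_xy / √(S_xx·S_yy) = -1358 / √(98·106076) = -1358 / √10395448 = -1358 / 3224.1973 = -0.4212
t = r·√(n−2)/√(1−r²) = -0.4212·√5 / √(1−0.177409) = -0.941832 / 0.906968 = -1.038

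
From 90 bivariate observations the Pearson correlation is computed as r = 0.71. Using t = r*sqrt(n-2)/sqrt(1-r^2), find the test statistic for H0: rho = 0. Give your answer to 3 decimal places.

1 − r² = 1 − 0.5041 = 0.4959;  √(1−r²) = 0.704202
√(n−2) = √88 = 9.380832
t = r·√(n−2)/√(1−r²) = 0.71 · 9.380832 / 0.704202 = 9.458

9.458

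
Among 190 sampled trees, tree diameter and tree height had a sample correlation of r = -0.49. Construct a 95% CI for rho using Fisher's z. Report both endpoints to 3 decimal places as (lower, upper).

z_r = atanh(-0.49) = -0.536060;  SE = 1/√(n−3) = 1/√187 = 0.073127
z-limits: -0.536060 ± 1.960·0.073127 = -0.536060 ± 0.143329 = [-0.679389, -0.392731]
ρ-limits: (tanh -0.679389, tanh -0.392731) = (-0.591, -0.374)

(-0.591, -0.374)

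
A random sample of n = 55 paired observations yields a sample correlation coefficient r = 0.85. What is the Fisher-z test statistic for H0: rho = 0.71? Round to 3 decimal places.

Fisher z: atanh(0.85) = 1.256153, atanh(0.71) = 0.887184
z = (z_r − z_0)·√(n−3) = (1.256153 − 0.887184)·√52 = 0.368969 · 7.211103 = 2.661

2.661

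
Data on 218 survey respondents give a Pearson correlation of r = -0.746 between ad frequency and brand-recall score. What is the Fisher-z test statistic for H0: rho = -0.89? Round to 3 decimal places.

6.716

Fisher z: atanh(-0.746) = -0.963874, atanh(-0.89) = -1.421926
z = (z_r − z_0)·√(n−3) = (-0.963874 − (-1.421926))·√215 = 0.458052 · 14.662878 = 6.716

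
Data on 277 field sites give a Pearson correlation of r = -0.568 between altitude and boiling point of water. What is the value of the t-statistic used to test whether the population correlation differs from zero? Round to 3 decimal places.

1 − r² = 1 − 0.322624 = 0.677376;  √(1−r²) = 0.823029
√(n−2) = √275 = 16.583124
t = r·√(n−2)/√(1−r²) = -0.568 · 16.583124 / 0.823029 = -11.445

-11.445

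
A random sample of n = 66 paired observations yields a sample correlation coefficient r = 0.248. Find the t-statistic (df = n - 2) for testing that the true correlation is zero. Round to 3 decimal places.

2.048

1 − r² = 1 − 0.061504 = 0.938496;  √(1−r²) = 0.968760
√(n−2) = √64 = 8.000000
t = r·√(n−2)/√(1−r²) = 0.248 · 8.000000 / 0.968760 = 2.048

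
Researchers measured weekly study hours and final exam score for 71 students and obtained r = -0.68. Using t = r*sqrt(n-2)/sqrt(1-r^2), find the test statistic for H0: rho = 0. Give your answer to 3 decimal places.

t = r·√(n−2) / √(1−r²) with r = -0.68, n = 71
  = -0.68·√69 / √(1 − 0.4624)
  = -0.68·8.306624 / 0.733212
  = -5.648504 / 0.733212 = -7.704

-7.704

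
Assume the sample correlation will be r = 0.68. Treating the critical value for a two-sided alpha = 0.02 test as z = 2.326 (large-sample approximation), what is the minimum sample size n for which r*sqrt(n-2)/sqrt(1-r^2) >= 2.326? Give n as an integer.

Need r·√(n−2)/√(1−r²) ≥ 2.326
√(n−2) ≥ 2.326·√(1−0.4624) / 0.68 = 2.326·0.733212 / 0.68 = 2.5080
n−2 ≥ 6.2901  ⇒  n ≥ 8.2901
Smallest integer n = 9

9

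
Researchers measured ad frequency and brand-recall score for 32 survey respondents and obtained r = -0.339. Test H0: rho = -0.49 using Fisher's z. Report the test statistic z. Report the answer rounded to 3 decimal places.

0.986

Fisher z: atanh(-0.339) = -0.352962, atanh(-0.49) = -0.536060
z = (z_r − z_0)·√(n−3) = (-0.352962 − (-0.536060))·√29 = 0.183098 · 5.385165 = 0.986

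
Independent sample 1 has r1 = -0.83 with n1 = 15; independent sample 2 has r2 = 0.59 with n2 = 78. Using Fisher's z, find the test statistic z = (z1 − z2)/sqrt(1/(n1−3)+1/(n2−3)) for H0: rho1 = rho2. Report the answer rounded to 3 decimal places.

z1 = atanh(-0.83) = -1.188136,  z2 = atanh(0.59) = 0.677666
SE = √(1/(n1−3) + 1/(n2−3)) = √(1/12 + 1/75) = √(0.0833333 + 0.0133333) = √0.0966666 = 0.310913
z = (z1 − z2)/SE = (-1.188136 − 0.677666) / 0.310913 = -1.865802 / 0.310913 = -6.001

-6.001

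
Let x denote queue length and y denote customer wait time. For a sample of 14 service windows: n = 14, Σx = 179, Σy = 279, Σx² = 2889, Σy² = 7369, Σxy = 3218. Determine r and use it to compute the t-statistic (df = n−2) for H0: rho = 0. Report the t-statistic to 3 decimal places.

Numerator: nΣxy − (Σx)(Σy) = 14·3218 − (179)(279) = -4889
Denominator: √[(nΣx²−(Σx)²)(nΣy²−(Σy)²)]
  nΣx²−(Σx)² = 14·2889 − 32041 = 8405;  nΣy²−(Σy)² = 14·7369 − 77841 = 25325
  √(8405·25325) = √212856625 = 14589.6067
r = -4889 / 14589.6067 = -0.3351
t = r·√(n−2)/√(1−r²) = -0.3351·√12 / √(1−0.112292) = -1.160820 / 0.942183 = -1.232

-1.232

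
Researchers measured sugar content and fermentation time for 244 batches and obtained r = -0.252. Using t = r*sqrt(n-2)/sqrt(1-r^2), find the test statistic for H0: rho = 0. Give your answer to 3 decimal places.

-4.051

t = r·√(n−2) / √(1−r²) with r = -0.252, n = 244
  = -0.252·√242 / √(1 − 0.063504)
  = -0.252·15.556349 / 0.967727
  = -3.920200 / 0.967727 = -4.051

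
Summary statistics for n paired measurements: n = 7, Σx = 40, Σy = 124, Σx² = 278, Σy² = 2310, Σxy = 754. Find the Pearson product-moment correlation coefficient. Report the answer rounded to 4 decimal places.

Numerator: nΣxy − (Σx)(Σy) = 7·754 − (40)(124) = 318
Denominator: √[(nΣx²−(Σx)²)(nΣy²−(Σy)²)]
  nΣx²−(Σx)² = 7·278 − 1600 = 346;  nΣy²−(Σy)² = 7·2310 − 15376 = 794
  √(346·794) = √274724 = 524.1412
r = 318 / 524.1412 = 0.6067

0.6067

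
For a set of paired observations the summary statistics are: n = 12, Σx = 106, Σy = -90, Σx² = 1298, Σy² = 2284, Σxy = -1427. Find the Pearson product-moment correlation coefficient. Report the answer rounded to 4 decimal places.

Numerator: nΣxy − (Σx)(Σy) = 12·(-1427) − (106)(-90) = -7584
Denominator: √[(nΣx²−(Σx)²)(nΣy²−(Σy)²)]
  nΣx²−(Σx)² = 12·1298 − 11236 = 4340;  nΣy²−(Σy)² = 12·2284 − 8100 = 19308
  √(4340·19308) = √83796720 = 9154.0548
r = -7584 / 9154.0548 = -0.8285

-0.8285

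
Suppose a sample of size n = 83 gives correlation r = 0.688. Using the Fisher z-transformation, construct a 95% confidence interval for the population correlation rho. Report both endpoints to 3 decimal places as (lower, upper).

(0.555, 0.787)

z_r = atanh(0.688) = 0.844148;  SE = 1/√(n−3) = 1/√80 = 0.111803
z-limits: 0.844148 ± 1.960·0.111803 = 0.844148 ± 0.219134 = [0.625014, 1.063282]
ρ-limits: (tanh 0.625014, tanh 1.063282) = (0.555, 0.787)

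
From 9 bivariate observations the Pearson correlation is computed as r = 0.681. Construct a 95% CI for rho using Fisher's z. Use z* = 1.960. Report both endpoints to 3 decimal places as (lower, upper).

Fisher z: z_r = atanh(r) = ½·ln((1+0.681)/(1−0.681)) = 0.830977
SE(z) = 1/√(n−3) = 1/√6 = 0.408248
95% ⇒ z* = 1.960; margin = 1.960·0.408248 = 0.800166
CI on z-scale: (0.030811, 1.631143)
Back-transform: tanh(0.030811) = 0.030801, tanh(1.631143) = 0.926224

(0.031, 0.926)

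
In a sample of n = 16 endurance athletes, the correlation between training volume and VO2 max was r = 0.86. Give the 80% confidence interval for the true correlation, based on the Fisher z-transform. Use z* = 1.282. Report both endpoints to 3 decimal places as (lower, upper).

z_r = atanh(0.86) = 1.293345;  SE = 1/√(n−3) = 1/√13 = 0.277350
z-limits: 1.293345 ± 1.282·0.277350 = 1.293345 ± 0.355563 = [0.937782, 1.648908]
ρ-limits: (tanh 0.937782, tanh 1.648908) = (0.734, 0.929)

(0.734, 0.929)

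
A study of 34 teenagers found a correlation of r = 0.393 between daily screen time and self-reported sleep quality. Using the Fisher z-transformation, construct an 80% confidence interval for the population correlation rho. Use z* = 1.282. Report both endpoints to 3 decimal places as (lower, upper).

z_r = atanh(0.393) = 0.415343;  SE = 1/√(n−3) = 1/√31 = 0.179605
z-limits: 0.415343 ± 1.282·0.179605 = 0.415343 ± 0.230254 = [0.185089, 0.645597]
ρ-limits: (tanh 0.185089, tanh 0.645597) = (0.183, 0.569)

(0.183, 0.569)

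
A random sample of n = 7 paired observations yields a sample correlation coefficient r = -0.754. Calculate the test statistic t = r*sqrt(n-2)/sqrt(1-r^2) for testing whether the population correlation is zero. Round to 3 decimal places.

t = r·√(n−2) / √(1−r²) with r = -0.754, n = 7
  = -0.754·√5 / √(1 − 0.568516)
  = -0.754·2.236068 / 0.656874
  = -1.685995 / 0.656874 = -2.567

-2.567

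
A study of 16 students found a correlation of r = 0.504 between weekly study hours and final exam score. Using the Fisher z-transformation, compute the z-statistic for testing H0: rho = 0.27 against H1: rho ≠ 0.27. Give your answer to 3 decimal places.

Fisher z: atanh(0.504) = 0.554654, atanh(0.27) = 0.276864
z = (z_r − z_0)·√(n−3) = (0.554654 − 0.276864)·√13 = 0.277790 · 3.605551 = 1.002

1.002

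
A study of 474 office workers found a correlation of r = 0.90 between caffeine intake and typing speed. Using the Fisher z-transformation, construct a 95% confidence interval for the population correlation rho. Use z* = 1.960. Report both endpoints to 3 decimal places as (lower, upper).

Fisher z: z_r = atanh(r) = ½·ln((1+0.90)/(1−0.90)) = 1.472219
SE(z) = 1/√(n−3) = 1/√471 = 0.046078
95% ⇒ z* = 1.960; margin = 1.960·0.046078 = 0.090313
CI on z-scale: (1.381906, 1.562532)
Back-transform: tanh(1.381906) = 0.881377, tanh(1.562532) = 0.915830

(0.881, 0.916)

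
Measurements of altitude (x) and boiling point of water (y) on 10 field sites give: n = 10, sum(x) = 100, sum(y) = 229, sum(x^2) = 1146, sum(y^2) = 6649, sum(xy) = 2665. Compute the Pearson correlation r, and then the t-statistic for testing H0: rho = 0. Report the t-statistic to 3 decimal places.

4.177

Numerator: nΣxy − (Σx)(Σy) = 10·2665 − (100)(229) = 3750
Denominator: √[(nΣx²−(Σx)²)(nΣy²−(Σy)²)]
  nΣx²−(Σx)² = 10·1146 − 10000 = 1460;  nΣy²−(Σy)² = 10·6649 − 52441 = 14049
  √(1460·14049) = √20511540 = 4528.9668
r = 3750 / 4528.9668 = 0.8280
t = r·√(n−2)/√(1−r²) = 0.8280·√8 / √(1−0.685584) = 2.341938 / 0.560728 = 4.177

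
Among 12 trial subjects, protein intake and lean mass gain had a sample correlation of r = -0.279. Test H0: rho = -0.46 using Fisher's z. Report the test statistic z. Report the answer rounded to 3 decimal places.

Fisher z: atanh(-0.279) = -0.286597, atanh(-0.46) = -0.497311
z = (z_r − z_0)·√(n−3) = (-0.286597 − (-0.497311))·√9 = 0.210714 · 3.000000 = 0.632

0.632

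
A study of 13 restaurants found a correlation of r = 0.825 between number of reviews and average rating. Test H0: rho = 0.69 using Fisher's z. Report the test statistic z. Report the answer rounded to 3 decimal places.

Fisher z: atanh(0.825) = 1.172275, atanh(0.69) = 0.847956
z = (z_r − z_0)·√(n−3) = (1.172275 − 0.847956)·√10 = 0.324319 · 3.162278 = 1.026

1.026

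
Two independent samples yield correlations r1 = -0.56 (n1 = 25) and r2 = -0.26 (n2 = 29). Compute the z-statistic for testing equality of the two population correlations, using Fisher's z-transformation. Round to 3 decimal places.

-1.266

z1 = atanh(-0.56) = -0.632833,  z2 = atanh(-0.26) = -0.266108
SE = √(1/(n1−3) + 1/(n2−3)) = √(1/22 + 1/26) = √(0.0454545 + 0.0384615) = √0.0839160 = 0.289683
z = (z1 − z2)/SE = (-0.632833 − (-0.266108)) / 0.289683 = -0.366725 / 0.289683 = -1.266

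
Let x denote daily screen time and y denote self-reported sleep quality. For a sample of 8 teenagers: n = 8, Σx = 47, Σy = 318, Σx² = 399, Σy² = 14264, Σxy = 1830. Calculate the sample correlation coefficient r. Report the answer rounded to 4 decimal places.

-0.0856

S_xy = nΣxy − ΣxΣy = 8·1830 − 47·318 = 14640 − 14946 = -306
S_xx = nΣx² − (Σx)² = 8·399 − 47² = 3192 − 2209 = 983
S_yy = nΣy² − (Σy)² = 8·14264 − 318² = 114112 − 101124 = 12988
r = S_xy / √(S_xx·S_yy) = -306 / √(983·12988) = -306 / √12767204 = -306 / 3573.1224 = -0.0856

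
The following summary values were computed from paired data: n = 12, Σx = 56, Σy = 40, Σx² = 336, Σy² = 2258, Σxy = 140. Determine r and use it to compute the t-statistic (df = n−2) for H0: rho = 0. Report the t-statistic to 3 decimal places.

-0.373

S_xy = nΣxy − ΣxΣy = 12·140 − 56·40 = 1680 − 2240 = -560
S_xx = nΣx² − (Σx)² = 12·336 − 56² = 4032 − 3136 = 896
S_yy = nΣy² − (Σy)² = 12·2258 − 40² = 27096 − 1600 = 25496
r = S_xy / √(S_xx·S_yy) = -560 / √(896·25496) = -560 / √22844416 = -560 / 4779.5832 = -0.1172
t = r·√(n−2)/√(1−r²) = -0.1172·√10 / √(1−0.013736) = -0.370619 / 0.993108 = -0.373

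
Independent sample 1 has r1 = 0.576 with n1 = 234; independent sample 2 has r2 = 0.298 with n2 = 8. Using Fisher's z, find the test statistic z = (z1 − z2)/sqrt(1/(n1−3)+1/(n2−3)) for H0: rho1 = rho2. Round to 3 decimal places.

Fisher z-transforms: z1 = atanh(0.576) = 0.656456, z2 = atanh(0.298) = 0.307323; difference d = 0.349133
Var(d) = 1/231 + 1/5 = 0.0043290 + 0.2000000 = 0.2043290
z = d/√Var(d) = 0.349133 / √0.2043290 = 0.349133 / 0.452028 = 0.772

0.772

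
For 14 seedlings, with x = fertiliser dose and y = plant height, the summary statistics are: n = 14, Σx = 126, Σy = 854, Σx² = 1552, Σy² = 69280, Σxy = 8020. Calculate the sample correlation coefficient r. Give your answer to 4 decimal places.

0.1246

Numerator: nΣxy − (Σx)(Σy) = 14·8020 − (126)(854) = 4676
Denominator: √[(nΣx²−(Σx)²)(nΣy²−(Σy)²)]
  nΣx²−(Σx)² = 14·1552 − 15876 = 5852;  nΣy²−(Σy)² = 14·69280 − 729316 = 240604
  √(5852·240604) = √1408014608 = 37523.5207
r = 4676 / 37523.5207 = 0.1246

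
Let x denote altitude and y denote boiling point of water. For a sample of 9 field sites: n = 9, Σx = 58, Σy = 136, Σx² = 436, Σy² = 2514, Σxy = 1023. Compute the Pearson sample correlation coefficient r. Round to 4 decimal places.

0.8673

S_xy = nΣxy − ΣxΣy = 9·1023 − 58·136 = 9207 − 7888 = 1319
S_xx = nΣx² − (Σx)² = 9·436 − 58² = 3924 − 3364 = 560
S_yy = nΣy² − (Σy)² = 9·2514 − 136² = 22626 − 18496 = 4130
r = S_xy / √(S_xx·S_yy) = 1319 / √(560·4130) = 1319 / √2312800 = 1319 / 1520.7893 = 0.8673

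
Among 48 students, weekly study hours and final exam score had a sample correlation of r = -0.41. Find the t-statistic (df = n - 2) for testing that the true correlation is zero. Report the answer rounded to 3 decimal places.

1 − r² = 1 − 0.1681 = 0.8319;  √(1−r²) = 0.912086
√(n−2) = √46 = 6.782330
t = r·√(n−2)/√(1−r²) = -0.41 · 6.782330 / 0.912086 = -3.049

-3.049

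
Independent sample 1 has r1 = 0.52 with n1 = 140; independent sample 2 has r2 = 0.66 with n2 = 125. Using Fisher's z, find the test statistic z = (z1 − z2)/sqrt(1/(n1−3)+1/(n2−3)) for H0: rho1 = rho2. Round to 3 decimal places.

-1.739

Fisher z-transforms: z1 = atanh(0.52) = 0.576340, z2 = atanh(0.66) = 0.792814; difference d = -0.216474
Var(d) = 1/137 + 1/122 = 0.0072993 + 0.0081967 = 0.0154960
z = d/√Var(d) = -0.216474 / √0.0154960 = -0.216474 / 0.124483 = -1.739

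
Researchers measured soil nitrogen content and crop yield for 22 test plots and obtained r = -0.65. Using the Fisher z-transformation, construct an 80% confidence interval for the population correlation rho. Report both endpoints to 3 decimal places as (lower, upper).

Fisher z: z_r = atanh(r) = ½·ln((1+(-0.65))/(1−(-0.65))) = -0.775299
SE(z) = 1/√(n−3) = 1/√19 = 0.229416
80% ⇒ z* = 1.282; margin = 1.282·0.229416 = 0.294111
CI on z-scale: (-1.069410, -0.481188)
Back-transform: tanh(-1.069410) = -0.789239, tanh(-0.481188) = -0.447195

(-0.789, -0.447)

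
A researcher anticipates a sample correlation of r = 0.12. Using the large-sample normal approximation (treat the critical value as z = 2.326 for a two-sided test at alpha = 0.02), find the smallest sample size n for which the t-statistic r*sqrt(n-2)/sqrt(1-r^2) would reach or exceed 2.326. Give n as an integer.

373

Need r·√(n−2)/√(1−r²) ≥ 2.326
√(n−2) ≥ 2.326·√(1−0.0144) / 0.12 = 2.326·0.992774 / 0.12 = 19.2433
n−2 ≥ 370.3046  ⇒  n ≥ 372.3046
Smallest integer n = 373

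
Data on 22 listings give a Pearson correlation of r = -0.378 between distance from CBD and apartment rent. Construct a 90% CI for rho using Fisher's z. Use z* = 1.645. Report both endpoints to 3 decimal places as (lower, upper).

Fisher z: z_r = atanh(r) = ½·ln((1+(-0.378))/(1−(-0.378))) = -0.397724
SE(z) = 1/√(n−3) = 1/√19 = 0.229416
90% ⇒ z* = 1.645; margin = 1.645·0.229416 = 0.377389
CI on z-scale: (-0.775113, -0.020335)
Back-transform: tanh(-0.775113) = -0.649893, tanh(-0.020335) = -0.020332

(-0.650, -0.020)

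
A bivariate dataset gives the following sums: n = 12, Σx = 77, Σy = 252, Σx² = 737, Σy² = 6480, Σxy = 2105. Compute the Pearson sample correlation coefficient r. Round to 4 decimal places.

S_xy = nΣxy − ΣxΣy = 12·2105 − 77·252 = 25260 − 19404 = 5856
S_xx = nΣx² − (Σx)² = 12·737 − 77² = 8844 − 5929 = 2915
S_yy = nΣy² − (Σy)² = 12·6480 − 252² = 77760 − 63504 = 14256
r = S_xy / √(S_xx·S_yy) = 5856 / √(2915·14256) = 5856 / √41556240 = 5856 / 6446.4130 = 0.9084

0.9084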